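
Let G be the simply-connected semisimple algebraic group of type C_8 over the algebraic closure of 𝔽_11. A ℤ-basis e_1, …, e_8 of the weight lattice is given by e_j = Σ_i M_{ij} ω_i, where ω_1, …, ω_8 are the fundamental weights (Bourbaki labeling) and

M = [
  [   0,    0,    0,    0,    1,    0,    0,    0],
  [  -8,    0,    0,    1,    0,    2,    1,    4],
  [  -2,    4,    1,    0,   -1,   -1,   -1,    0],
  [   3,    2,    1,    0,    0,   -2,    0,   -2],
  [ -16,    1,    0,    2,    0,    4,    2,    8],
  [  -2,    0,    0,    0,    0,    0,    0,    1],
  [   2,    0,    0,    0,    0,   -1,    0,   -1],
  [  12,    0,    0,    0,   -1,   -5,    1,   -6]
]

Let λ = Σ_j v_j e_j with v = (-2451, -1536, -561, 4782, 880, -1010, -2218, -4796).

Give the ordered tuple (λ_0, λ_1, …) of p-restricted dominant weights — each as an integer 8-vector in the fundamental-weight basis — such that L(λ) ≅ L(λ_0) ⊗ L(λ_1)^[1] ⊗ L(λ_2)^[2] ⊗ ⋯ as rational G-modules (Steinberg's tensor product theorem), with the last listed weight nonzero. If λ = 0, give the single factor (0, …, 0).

In the fundamental-weight basis, λ has coordinates c = M·v (v = (-2451, -1536, -561, 4782, 880, -1010, -2218, -4796)):
  c_1 = 0*-2451 + 0*-1536 + 0*-561 + 0*4782 + 1*880 + 0*-1010 + 0*-2218 + 0*-4796 = 880
  c_2 = -8*-2451 + 0*-1536 + 0*-561 + 1*4782 + 0*880 + 2*-1010 + 1*-2218 + 4*-4796 = 968
  c_3 = -2*-2451 + 4*-1536 + 1*-561 + 0*4782 + -1*880 + -1*-1010 + -1*-2218 + 0*-4796 = 545
  c_4 = 3*-2451 + 2*-1536 + 1*-561 + 0*4782 + 0*880 + -2*-1010 + 0*-2218 + -2*-4796 = 626
  c_5 = -16*-2451 + 1*-1536 + 0*-561 + 2*4782 + 0*880 + 4*-1010 + 2*-2218 + 8*-4796 = 400
  c_6 = -2*-2451 + 0*-1536 + 0*-561 + 0*4782 + 0*880 + 0*-1010 + 0*-2218 + 1*-4796 = 106
  c_7 = 2*-2451 + 0*-1536 + 0*-561 + 0*4782 + 0*880 + -1*-1010 + 0*-2218 + -1*-4796 = 904
  c_8 = 12*-2451 + 0*-1536 + 0*-561 + 0*4782 + -1*880 + -5*-1010 + 1*-2218 + -6*-4796 = 1316
Expand coordinatewise in base 11:
  c_1 = 880 = 0·11^0 + 3·11^1 + 7·11^2
  c_2 = 968 = 0·11^0 + 0·11^1 + 8·11^2
  c_3 = 545 = 6·11^0 + 5·11^1 + 4·11^2
  c_4 = 626 = 10·11^0 + 1·11^1 + 5·11^2
  c_5 = 400 = 4·11^0 + 3·11^1 + 3·11^2
  c_6 = 106 = 7·11^0 + 9·11^1
  c_7 = 904 = 2·11^0 + 5·11^1 + 7·11^2
  c_8 = 1316 = 7·11^0 + 9·11^1 + 10·11^2
Factor λ_0 = (0, 0, 6, 10, 4, 7, 2, 7)
Factor λ_1 = (3, 0, 5, 1, 3, 9, 5, 9)
Factor λ_2 = (7, 8, 4, 5, 3, 0, 7, 10)

((0, 0, 6, 10, 4, 7, 2, 7), (3, 0, 5, 1, 3, 9, 5, 9), (7, 8, 4, 5, 3, 0, 7, 10))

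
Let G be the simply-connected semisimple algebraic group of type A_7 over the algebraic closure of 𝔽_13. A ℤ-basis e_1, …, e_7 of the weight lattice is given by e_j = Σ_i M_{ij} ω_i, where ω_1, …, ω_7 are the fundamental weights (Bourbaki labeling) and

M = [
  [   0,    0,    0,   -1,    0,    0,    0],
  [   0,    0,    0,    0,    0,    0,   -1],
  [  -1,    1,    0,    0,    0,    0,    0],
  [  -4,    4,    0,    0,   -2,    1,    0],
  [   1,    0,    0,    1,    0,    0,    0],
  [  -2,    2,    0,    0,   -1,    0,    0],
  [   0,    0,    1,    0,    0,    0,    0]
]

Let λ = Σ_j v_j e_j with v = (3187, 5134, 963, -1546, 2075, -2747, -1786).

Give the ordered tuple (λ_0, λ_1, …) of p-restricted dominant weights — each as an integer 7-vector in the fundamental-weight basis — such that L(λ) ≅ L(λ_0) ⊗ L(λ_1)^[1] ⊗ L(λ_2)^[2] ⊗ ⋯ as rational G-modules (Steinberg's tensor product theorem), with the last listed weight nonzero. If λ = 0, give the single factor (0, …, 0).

((12, 5, 10, 7, 3, 12, 1), (1, 7, 6, 3, 9, 9, 9), (9, 10, 11, 5, 9, 10, 5))

Change of basis e → ω: c = M·v where v = (3187, 5134, 963, -1546, 2075, -2747, -1786):
  c_1 = (0)·(3187) + (0)·(5134) + (0)·(963) + (-1)·(-1546) + (0)·(2075) + (0)·(-2747) + (0)·(-1786) = 1546
  c_2 = (0)·(3187) + (0)·(5134) + (0)·(963) + (0)·(-1546) + (0)·(2075) + (0)·(-2747) + (-1)·(-1786) = 1786
  c_3 = (-1)·(3187) + (1)·(5134) + (0)·(963) + (0)·(-1546) + (0)·(2075) + (0)·(-2747) + (0)·(-1786) = 1947
  c_4 = (-4)·(3187) + (4)·(5134) + (0)·(963) + (0)·(-1546) + (-2)·(2075) + (1)·(-2747) + (0)·(-1786) = 891
  c_5 = (1)·(3187) + (0)·(5134) + (0)·(963) + (1)·(-1546) + (0)·(2075) + (0)·(-2747) + (0)·(-1786) = 1641
  c_6 = (-2)·(3187) + (2)·(5134) + (0)·(963) + (0)·(-1546) + (-1)·(2075) + (0)·(-2747) + (0)·(-1786) = 1819
  c_7 = (0)·(3187) + (0)·(5134) + (1)·(963) + (0)·(-1546) + (0)·(2075) + (0)·(-2747) + (0)·(-1786) = 963
Writing each c_i in base p = 13:
  c_1 = 1546 = 12·13^0 + 1·13^1 + 9·13^2
  c_2 = 1786 = 5·13^0 + 7·13^1 + 10·13^2
  c_3 = 1947 = 10·13^0 + 6·13^1 + 11·13^2
  c_4 = 891 = 7·13^0 + 3·13^1 + 5·13^2
  c_5 = 1641 = 3·13^0 + 9·13^1 + 9·13^2
  c_6 = 1819 = 12·13^0 + 9·13^1 + 10·13^2
  c_7 = 963 = 1·13^0 + 9·13^1 + 5·13^2
λ_0 = (12, 5, 10, 7, 3, 12, 1)
λ_1 = (1, 7, 6, 3, 9, 9, 9)
λ_2 = (9, 10, 11, 5, 9, 10, 5)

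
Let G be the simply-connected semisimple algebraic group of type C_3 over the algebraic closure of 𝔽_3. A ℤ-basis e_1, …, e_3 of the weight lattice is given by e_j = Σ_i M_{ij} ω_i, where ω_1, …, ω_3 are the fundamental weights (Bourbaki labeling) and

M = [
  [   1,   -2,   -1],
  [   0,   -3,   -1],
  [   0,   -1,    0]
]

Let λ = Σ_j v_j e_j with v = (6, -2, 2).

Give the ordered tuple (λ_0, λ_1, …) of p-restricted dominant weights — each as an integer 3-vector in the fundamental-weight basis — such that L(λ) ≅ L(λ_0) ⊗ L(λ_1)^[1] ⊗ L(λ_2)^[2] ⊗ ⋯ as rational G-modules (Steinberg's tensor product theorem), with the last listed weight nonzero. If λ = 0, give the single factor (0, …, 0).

((2, 1, 2), (2, 1, 0))

Compute c_i = Σ_j M_{ij} v_j with v = (6, -2, 2):
  c_1 = 1·6 + (-2)·(-2) + (-1)·(2) = 8
  c_2 = 0·6 + (-3)·(-2) + (-1)·(2) = 4
  c_3 = 0·6 + (-1)·(-2) + 0·2 = 2
p = 3; digits c_i = Σ_j d_{ij}·3^j, 0 ≤ d_{ij} < 3:
  c_1 = 8 = 2·3^0 + 2·3^1
  c_2 = 4 = 1·3^0 + 1·3^1
  c_3 = 2 = 2·3^0
p-restricted factor λ_0 = (2, 1, 2)
p-restricted factor λ_1 = (2, 1, 0)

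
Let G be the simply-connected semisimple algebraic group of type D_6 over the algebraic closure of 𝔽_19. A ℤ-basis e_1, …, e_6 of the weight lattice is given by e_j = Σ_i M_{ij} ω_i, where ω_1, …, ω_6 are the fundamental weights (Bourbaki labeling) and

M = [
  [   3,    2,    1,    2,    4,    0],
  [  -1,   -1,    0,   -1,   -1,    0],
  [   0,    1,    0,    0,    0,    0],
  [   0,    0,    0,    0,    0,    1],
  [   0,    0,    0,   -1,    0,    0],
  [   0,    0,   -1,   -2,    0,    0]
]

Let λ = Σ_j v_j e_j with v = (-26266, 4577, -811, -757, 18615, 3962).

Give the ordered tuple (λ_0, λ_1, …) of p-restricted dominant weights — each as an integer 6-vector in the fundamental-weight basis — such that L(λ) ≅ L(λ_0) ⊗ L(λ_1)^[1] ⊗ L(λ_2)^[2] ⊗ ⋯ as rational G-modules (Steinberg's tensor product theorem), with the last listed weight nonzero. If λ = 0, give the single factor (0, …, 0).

ω-coordinates c = M·v, v = (-26266, 4577, -811, -757, 18615, 3962):
  c_1 = (3)·(-26266) + 2·4577 + (1)·(-811) + (2)·(-757) + 4·18615 + 0·3962 = 2491
  c_2 = (-1)·(-26266) + (-1)·(4577) + (0)·(-811) + (-1)·(-757) + (-1)·(18615) + 0·3962 = 3831
  c_3 = (0)·(-26266) + 1·4577 + (0)·(-811) + (0)·(-757) + 0·18615 + 0·3962 = 4577
  c_4 = (0)·(-26266) + 0·4577 + (0)·(-811) + (0)·(-757) + 0·18615 + 1·3962 = 3962
  c_5 = (0)·(-26266) + 0·4577 + (0)·(-811) + (-1)·(-757) + 0·18615 + 0·3962 = 757
  c_6 = (0)·(-26266) + 0·4577 + (-1)·(-811) + (-2)·(-757) + 0·18615 + 0·3962 = 2325
Writing each c_i in base p = 19:
  c_1 = 2491 = 2·19^0 + 17·19^1 + 6·19^2
  c_2 = 3831 = 12·19^0 + 11·19^1 + 10·19^2
  c_3 = 4577 = 17·19^0 + 12·19^1 + 12·19^2
  c_4 = 3962 = 10·19^0 + 18·19^1 + 10·19^2
  c_5 = 757 = 16·19^0 + 1·19^1 + 2·19^2
  c_6 = 2325 = 7·19^0 + 8·19^1 + 6·19^2
p-restricted factor λ_0 = (2, 12, 17, 10, 16, 7)
p-restricted factor λ_1 = (17, 11, 12, 18, 1, 8)
p-restricted factor λ_2 = (6, 10, 12, 10, 2, 6)

((2, 12, 17, 10, 16, 7), (17, 11, 12, 18, 1, 8), (6, 10, 12, 10, 2, 6))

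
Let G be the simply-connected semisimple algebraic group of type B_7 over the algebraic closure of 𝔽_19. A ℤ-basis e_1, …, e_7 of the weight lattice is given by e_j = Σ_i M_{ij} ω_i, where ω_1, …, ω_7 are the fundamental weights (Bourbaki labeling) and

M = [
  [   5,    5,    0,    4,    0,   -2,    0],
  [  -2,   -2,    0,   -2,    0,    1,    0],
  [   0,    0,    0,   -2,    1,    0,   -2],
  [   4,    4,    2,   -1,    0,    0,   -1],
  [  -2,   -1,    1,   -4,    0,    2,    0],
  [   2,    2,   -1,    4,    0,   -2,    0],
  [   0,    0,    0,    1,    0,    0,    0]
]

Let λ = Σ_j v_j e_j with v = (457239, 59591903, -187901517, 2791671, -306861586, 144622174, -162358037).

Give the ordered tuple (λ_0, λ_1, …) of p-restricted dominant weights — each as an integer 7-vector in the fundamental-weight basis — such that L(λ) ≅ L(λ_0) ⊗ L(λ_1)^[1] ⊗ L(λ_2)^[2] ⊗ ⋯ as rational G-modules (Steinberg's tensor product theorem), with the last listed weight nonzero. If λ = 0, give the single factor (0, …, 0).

((5, 18, 15, 7, 12, 6, 1), (6, 16, 1, 17, 13, 15, 3), (18, 7, 1, 3, 12, 8, 0), (1, 6, 3, 16, 12, 11, 8), (18, 12, 18, 12, 18, 1, 2), (8, 7, 4, 9, 11, 12, 1))

Change of basis e → ω: c = M·v where v = (457239, 59591903, -187901517, 2791671, -306861586, 144622174, -162358037):
  c_1 = 5·457239 + 5·59591903 + (0)·(-187901517) + 4·2791671 + (0)·(-306861586) + (-2)·(144622174) + (0)·(-162358037) = 22168046
  c_2 = (-2)·(457239) + (-2)·(59591903) + (0)·(-187901517) + (-2)·(2791671) + (0)·(-306861586) + 1·144622174 + (0)·(-162358037) = 18940548
  c_3 = 0·457239 + 0·59591903 + (0)·(-187901517) + (-2)·(2791671) + (1)·(-306861586) + 0·144622174 + (-2)·(-162358037) = 12271146
  c_4 = 4·457239 + 4·59591903 + (2)·(-187901517) + (-1)·(2791671) + (0)·(-306861586) + 0·144622174 + (-1)·(-162358037) = 23959900
  c_5 = (-2)·(457239) + (-1)·(59591903) + (1)·(-187901517) + (-4)·(2791671) + (0)·(-306861586) + 2·144622174 + (0)·(-162358037) = 29669766
  c_6 = 2·457239 + 2·59591903 + (-1)·(-187901517) + 4·2791671 + (0)·(-306861586) + (-2)·(144622174) + (0)·(-162358037) = 29922137
  c_7 = 0·457239 + 0·59591903 + (0)·(-187901517) + 1·2791671 + (0)·(-306861586) + 0·144622174 + (0)·(-162358037) = 2791671
Expand coordinatewise in base 19:
  c_1 = 22168046 = 5·19^0 + 6·19^1 + 18·19^2 + 1·19^3 + 18·19^4 + 8·19^5
  c_2 = 18940548 = 18·19^0 + 16·19^1 + 7·19^2 + 6·19^3 + 12·19^4 + 7·19^5
  c_3 = 12271146 = 15·19^0 + 1·19^1 + 1·19^2 + 3·19^3 + 18·19^4 + 4·19^5
  c_4 = 23959900 = 7·19^0 + 17·19^1 + 3·19^2 + 16·19^3 + 12·19^4 + 9·19^5
  c_5 = 29669766 = 12·19^0 + 13·19^1 + 12·19^2 + 12·19^3 + 18·19^4 + 11·19^5
  c_6 = 29922137 = 6·19^0 + 15·19^1 + 8·19^2 + 11·19^3 + 1·19^4 + 12·19^5
  c_7 = 2791671 = 1·19^0 + 3·19^1 + 0·19^2 + 8·19^3 + 2·19^4 + 1·19^5
Factor λ_0 = (5, 18, 15, 7, 12, 6, 1)
Factor λ_1 = (6, 16, 1, 17, 13, 15, 3)
Factor λ_2 = (18, 7, 1, 3, 12, 8, 0)
Factor λ_3 = (1, 6, 3, 16, 12, 11, 8)
Factor λ_4 = (18, 12, 18, 12, 18, 1, 2)
Factor λ_5 = (8, 7, 4, 9, 11, 12, 1)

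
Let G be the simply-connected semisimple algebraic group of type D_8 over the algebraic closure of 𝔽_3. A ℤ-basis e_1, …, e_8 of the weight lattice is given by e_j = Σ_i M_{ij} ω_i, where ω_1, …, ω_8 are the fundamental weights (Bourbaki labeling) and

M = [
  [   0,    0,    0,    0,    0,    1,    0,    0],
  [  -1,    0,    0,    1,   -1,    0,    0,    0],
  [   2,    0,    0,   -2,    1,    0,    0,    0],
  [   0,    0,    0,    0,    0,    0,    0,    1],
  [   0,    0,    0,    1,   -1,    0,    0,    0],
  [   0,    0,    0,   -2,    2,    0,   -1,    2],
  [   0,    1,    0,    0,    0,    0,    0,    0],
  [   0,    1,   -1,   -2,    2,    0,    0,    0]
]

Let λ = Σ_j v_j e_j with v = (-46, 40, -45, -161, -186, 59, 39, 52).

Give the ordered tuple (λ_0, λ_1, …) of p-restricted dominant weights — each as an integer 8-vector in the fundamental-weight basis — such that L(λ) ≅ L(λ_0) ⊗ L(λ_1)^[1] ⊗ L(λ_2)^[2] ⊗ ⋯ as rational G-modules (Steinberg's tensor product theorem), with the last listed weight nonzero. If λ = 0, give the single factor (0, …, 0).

Compute c_i = Σ_j M_{ij} v_j with v = (-46, 40, -45, -161, -186, 59, 39, 52):
  c_1 = (0)·(-46) + (0)·(40) + (0)·(-45) + (0)·(-161) + (0)·(-186) + (1)·(59) + (0)·(39) + (0)·(52) = 59
  c_2 = (-1)·(-46) + (0)·(40) + (0)·(-45) + (1)·(-161) + (-1)·(-186) + (0)·(59) + (0)·(39) + (0)·(52) = 71
  c_3 = (2)·(-46) + (0)·(40) + (0)·(-45) + (-2)·(-161) + (1)·(-186) + (0)·(59) + (0)·(39) + (0)·(52) = 44
  c_4 = (0)·(-46) + (0)·(40) + (0)·(-45) + (0)·(-161) + (0)·(-186) + (0)·(59) + (0)·(39) + (1)·(52) = 52
  c_5 = (0)·(-46) + (0)·(40) + (0)·(-45) + (1)·(-161) + (-1)·(-186) + (0)·(59) + (0)·(39) + (0)·(52) = 25
  c_6 = (0)·(-46) + (0)·(40) + (0)·(-45) + (-2)·(-161) + (2)·(-186) + (0)·(59) + (-1)·(39) + (2)·(52) = 15
  c_7 = (0)·(-46) + (1)·(40) + (0)·(-45) + (0)·(-161) + (0)·(-186) + (0)·(59) + (0)·(39) + (0)·(52) = 40
  c_8 = (0)·(-46) + (1)·(40) + (-1)·(-45) + (-2)·(-161) + (2)·(-186) + (0)·(59) + (0)·(39) + (0)·(52) = 35
Writing each c_i in base p = 3:
  c_1 = 59 = 2·3^0 + 1·3^1 + 0·3^2 + 2·3^3
  c_2 = 71 = 2·3^0 + 2·3^1 + 1·3^2 + 2·3^3
  c_3 = 44 = 2·3^0 + 2·3^1 + 1·3^2 + 1·3^3
  c_4 = 52 = 1·3^0 + 2·3^1 + 2·3^2 + 1·3^3
  c_5 = 25 = 1·3^0 + 2·3^1 + 2·3^2
  c_6 = 15 = 0·3^0 + 2·3^1 + 1·3^2
  c_7 = 40 = 1·3^0 + 1·3^1 + 1·3^2 + 1·3^3
  c_8 = 35 = 2·3^0 + 2·3^1 + 0·3^2 + 1·3^3
Factor λ_0 = (2, 2, 2, 1, 1, 0, 1, 2)
Factor λ_1 = (1, 2, 2, 2, 2, 2, 1, 2)
Factor λ_2 = (0, 1, 1, 2, 2, 1, 1, 0)
Factor λ_3 = (2, 2, 1, 1, 0, 0, 1, 1)

((2, 2, 2, 1, 1, 0, 1, 2), (1, 2, 2, 2, 2, 2, 1, 2), (0, 1, 1, 2, 2, 1, 1, 0), (2, 2, 1, 1, 0, 0, 1, 1))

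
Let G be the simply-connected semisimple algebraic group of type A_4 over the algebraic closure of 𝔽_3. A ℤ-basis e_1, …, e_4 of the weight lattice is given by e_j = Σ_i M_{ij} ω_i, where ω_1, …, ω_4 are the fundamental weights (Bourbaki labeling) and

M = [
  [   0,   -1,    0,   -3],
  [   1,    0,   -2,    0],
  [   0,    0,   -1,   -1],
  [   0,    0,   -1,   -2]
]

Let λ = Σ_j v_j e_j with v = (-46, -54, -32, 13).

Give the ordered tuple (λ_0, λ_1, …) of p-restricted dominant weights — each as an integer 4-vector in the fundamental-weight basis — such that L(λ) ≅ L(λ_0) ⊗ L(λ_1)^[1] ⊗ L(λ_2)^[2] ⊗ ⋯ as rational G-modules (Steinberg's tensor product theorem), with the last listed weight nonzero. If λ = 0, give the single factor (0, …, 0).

Converting to the ω-basis (c_i = row i of M dotted with v = (-46, -54, -32, 13)):
  c_1 = 0*-46 + -1*-54 + 0*-32 + -3*13 = 15
  c_2 = 1*-46 + 0*-54 + -2*-32 + 0*13 = 18
  c_3 = 0*-46 + 0*-54 + -1*-32 + -1*13 = 19
  c_4 = 0*-46 + 0*-54 + -1*-32 + -2*13 = 6
Writing each c_i in base p = 3:
  c_1 = 15 = 0·3^0 + 2·3^1 + 1·3^2
  c_2 = 18 = 0·3^0 + 0·3^1 + 2·3^2
  c_3 = 19 = 1·3^0 + 0·3^1 + 2·3^2
  c_4 = 6 = 0·3^0 + 2·3^1
p-restricted factor λ_0 = (0, 0, 1, 0)
p-restricted factor λ_1 = (2, 0, 0, 2)
p-restricted factor λ_2 = (1, 2, 2, 0)

((0, 0, 1, 0), (2, 0, 0, 2), (1, 2, 2, 0))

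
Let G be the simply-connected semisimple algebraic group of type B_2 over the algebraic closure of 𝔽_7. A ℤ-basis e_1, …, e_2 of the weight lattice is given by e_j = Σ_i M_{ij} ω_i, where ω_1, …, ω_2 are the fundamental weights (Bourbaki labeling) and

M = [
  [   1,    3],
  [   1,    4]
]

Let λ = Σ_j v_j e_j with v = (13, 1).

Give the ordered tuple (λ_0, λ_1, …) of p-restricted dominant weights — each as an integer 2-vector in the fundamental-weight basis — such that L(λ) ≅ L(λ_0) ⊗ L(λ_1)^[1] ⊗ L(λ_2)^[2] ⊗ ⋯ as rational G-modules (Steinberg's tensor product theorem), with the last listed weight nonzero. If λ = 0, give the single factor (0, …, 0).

((2, 3), (2, 2))

Compute c_i = Σ_j M_{ij} v_j with v = (13, 1):
  c_1 = 1*13 + 3*1 = 16
  c_2 = 1*13 + 4*1 = 17
p = 7; digits c_i = Σ_j d_{ij}·7^j, 0 ≤ d_{ij} < 7:
  c_1 = 16 = 2·7^0 + 2·7^1
  c_2 = 17 = 3·7^0 + 2·7^1
Factor λ_0 = (2, 3)
Factor λ_1 = (2, 2)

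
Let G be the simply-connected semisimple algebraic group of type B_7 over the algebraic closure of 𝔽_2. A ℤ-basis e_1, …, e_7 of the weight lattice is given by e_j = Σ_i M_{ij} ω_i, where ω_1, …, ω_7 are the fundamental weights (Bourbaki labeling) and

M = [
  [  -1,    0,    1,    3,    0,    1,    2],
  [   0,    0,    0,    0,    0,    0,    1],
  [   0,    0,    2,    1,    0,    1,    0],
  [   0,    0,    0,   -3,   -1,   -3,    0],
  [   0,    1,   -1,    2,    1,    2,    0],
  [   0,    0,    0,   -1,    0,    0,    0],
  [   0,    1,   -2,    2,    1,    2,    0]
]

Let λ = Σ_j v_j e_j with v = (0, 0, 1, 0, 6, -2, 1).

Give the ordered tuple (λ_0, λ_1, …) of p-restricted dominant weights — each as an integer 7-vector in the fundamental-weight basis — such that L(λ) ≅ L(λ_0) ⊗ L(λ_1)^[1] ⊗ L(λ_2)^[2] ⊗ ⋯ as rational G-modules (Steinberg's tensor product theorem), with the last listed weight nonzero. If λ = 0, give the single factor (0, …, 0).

Compute c_i = Σ_j M_{ij} v_j with v = (0, 0, 1, 0, 6, -2, 1):
  c_1 = -1*0 + 0*0 + 1*1 + 3*0 + 0*6 + 1*-2 + 2*1 = 1
  c_2 = 0*0 + 0*0 + 0*1 + 0*0 + 0*6 + 0*-2 + 1*1 = 1
  c_3 = 0*0 + 0*0 + 2*1 + 1*0 + 0*6 + 1*-2 + 0*1 = 0
  c_4 = 0*0 + 0*0 + 0*1 + -3*0 + -1*6 + -3*-2 + 0*1 = 0
  c_5 = 0*0 + 1*0 + -1*1 + 2*0 + 1*6 + 2*-2 + 0*1 = 1
  c_6 = 0*0 + 0*0 + 0*1 + -1*0 + 0*6 + 0*-2 + 0*1 = 0
  c_7 = 0*0 + 1*0 + -2*1 + 2*0 + 1*6 + 2*-2 + 0*1 = 0
Expand coordinatewise in base 2:
  c_1 = 1 = 1·2^0
  c_2 = 1 = 1·2^0
  c_3 = 0
  c_4 = 0
  c_5 = 1 = 1·2^0
  c_6 = 0
  c_7 = 0
p-restricted factor λ_0 = (1, 1, 0, 0, 1, 0, 0)

((1, 1, 0, 0, 1, 0, 0),)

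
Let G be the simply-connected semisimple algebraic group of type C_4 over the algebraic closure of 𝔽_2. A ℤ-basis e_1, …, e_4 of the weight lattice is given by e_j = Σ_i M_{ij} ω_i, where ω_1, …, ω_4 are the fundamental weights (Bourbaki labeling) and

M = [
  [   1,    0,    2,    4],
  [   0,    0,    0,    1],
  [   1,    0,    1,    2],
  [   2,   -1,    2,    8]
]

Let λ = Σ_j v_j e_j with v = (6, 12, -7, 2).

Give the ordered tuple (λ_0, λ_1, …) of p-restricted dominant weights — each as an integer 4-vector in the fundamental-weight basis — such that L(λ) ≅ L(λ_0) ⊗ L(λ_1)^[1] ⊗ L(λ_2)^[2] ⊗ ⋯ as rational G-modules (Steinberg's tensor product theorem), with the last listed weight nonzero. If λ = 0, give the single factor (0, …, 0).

Converting to the ω-basis (c_i = row i of M dotted with v = (6, 12, -7, 2)):
  c_1 = (1)·(6) + (0)·(12) + (2)·(-7) + (4)·(2) = 0
  c_2 = (0)·(6) + (0)·(12) + (0)·(-7) + (1)·(2) = 2
  c_3 = (1)·(6) + (0)·(12) + (1)·(-7) + (2)·(2) = 3
  c_4 = (2)·(6) + (-1)·(12) + (2)·(-7) + (8)·(2) = 2
Base-2 expansion of each c_i:
  c_1 = 0
  c_2 = 2 = 0·2^0 + 1·2^1
  c_3 = 3 = 1·2^0 + 1·2^1
  c_4 = 2 = 0·2^0 + 1·2^1
p-restricted factor λ_0 = (0, 0, 1, 0)
p-restricted factor λ_1 = (0, 1, 1, 1)

((0, 0, 1, 0), (0, 1, 1, 1))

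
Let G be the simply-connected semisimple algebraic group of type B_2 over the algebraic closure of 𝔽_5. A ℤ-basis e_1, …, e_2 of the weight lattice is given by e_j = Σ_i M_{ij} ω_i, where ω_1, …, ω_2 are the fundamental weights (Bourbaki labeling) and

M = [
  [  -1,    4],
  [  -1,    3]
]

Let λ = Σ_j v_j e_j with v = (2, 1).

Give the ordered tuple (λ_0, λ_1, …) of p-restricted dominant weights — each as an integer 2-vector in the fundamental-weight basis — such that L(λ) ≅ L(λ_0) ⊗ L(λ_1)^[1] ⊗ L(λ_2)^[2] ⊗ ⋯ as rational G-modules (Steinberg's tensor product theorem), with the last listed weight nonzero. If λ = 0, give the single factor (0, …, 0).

((2, 1),)

Change of basis e → ω: c = M·v where v = (2, 1):
  c_1 = -1*2 + 4*1 = 2
  c_2 = -1*2 + 3*1 = 1
Expand coordinatewise in base 5:
  c_1 = 2 = 2·5^0
  c_2 = 1 = 1·5^0
p-restricted factor λ_0 = (2, 1)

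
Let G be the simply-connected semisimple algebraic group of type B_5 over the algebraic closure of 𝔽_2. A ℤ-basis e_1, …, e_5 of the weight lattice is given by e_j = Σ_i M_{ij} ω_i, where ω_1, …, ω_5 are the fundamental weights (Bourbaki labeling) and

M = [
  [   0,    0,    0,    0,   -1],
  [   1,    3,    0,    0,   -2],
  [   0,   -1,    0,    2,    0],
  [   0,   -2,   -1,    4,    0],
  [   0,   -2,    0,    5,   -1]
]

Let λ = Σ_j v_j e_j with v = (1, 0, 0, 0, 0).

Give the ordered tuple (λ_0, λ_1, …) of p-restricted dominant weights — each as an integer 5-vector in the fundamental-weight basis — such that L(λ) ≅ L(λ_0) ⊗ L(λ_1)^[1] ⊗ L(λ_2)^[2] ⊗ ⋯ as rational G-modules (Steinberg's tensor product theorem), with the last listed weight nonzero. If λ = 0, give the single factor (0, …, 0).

((0, 1, 0, 0, 0),)

Converting to the ω-basis (c_i = row i of M dotted with v = (1, 0, 0, 0, 0)):
  c_1 = 0*1 + 0*0 + 0*0 + 0*0 + -1*0 = 0
  c_2 = 1*1 + 3*0 + 0*0 + 0*0 + -2*0 = 1
  c_3 = 0*1 + -1*0 + 0*0 + 2*0 + 0*0 = 0
  c_4 = 0*1 + -2*0 + -1*0 + 4*0 + 0*0 = 0
  c_5 = 0*1 + -2*0 + 0*0 + 5*0 + -1*0 = 0
Writing each c_i in base p = 2:
  c_1 = 0
  c_2 = 1 = 1·2^0
  c_3 = 0
  c_4 = 0
  c_5 = 0
Factor λ_0 = (0, 1, 0, 0, 0)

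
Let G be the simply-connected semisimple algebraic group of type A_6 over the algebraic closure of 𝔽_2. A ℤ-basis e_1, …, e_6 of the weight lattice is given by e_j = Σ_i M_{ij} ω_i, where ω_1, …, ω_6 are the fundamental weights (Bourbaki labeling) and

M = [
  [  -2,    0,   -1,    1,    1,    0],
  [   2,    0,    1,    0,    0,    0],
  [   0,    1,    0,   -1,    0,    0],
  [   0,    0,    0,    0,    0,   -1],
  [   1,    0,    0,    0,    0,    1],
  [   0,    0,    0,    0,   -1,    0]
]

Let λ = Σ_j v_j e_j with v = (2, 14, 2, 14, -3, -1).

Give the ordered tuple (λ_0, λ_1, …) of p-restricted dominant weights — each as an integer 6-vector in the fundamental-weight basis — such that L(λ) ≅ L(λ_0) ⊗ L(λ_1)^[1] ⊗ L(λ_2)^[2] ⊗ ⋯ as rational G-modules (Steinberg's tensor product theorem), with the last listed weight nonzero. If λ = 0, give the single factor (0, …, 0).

((1, 0, 0, 1, 1, 1), (0, 1, 0, 0, 0, 1), (1, 1, 0, 0, 0, 0))

In the fundamental-weight basis, λ has coordinates c = M·v (v = (2, 14, 2, 14, -3, -1)):
  c_1 = (-2)·(2) + 0·14 + (-1)·(2) + 1·14 + (1)·(-3) + (0)·(-1) = 5
  c_2 = 2·2 + 0·14 + 1·2 + 0·14 + (0)·(-3) + (0)·(-1) = 6
  c_3 = 0·2 + 1·14 + 0·2 + (-1)·(14) + (0)·(-3) + (0)·(-1) = 0
  c_4 = 0·2 + 0·14 + 0·2 + 0·14 + (0)·(-3) + (-1)·(-1) = 1
  c_5 = 1·2 + 0·14 + 0·2 + 0·14 + (0)·(-3) + (1)·(-1) = 1
  c_6 = 0·2 + 0·14 + 0·2 + 0·14 + (-1)·(-3) + (0)·(-1) = 3
Base-2 expansion of each c_i:
  c_1 = 5 = 1·2^0 + 0·2^1 + 1·2^2
  c_2 = 6 = 0·2^0 + 1·2^1 + 1·2^2
  c_3 = 0
  c_4 = 1 = 1·2^0
  c_5 = 1 = 1·2^0
  c_6 = 3 = 1·2^0 + 1·2^1
λ_0 = (1, 0, 0, 1, 1, 1)
λ_1 = (0, 1, 0, 0, 0, 1)
λ_2 = (1, 1, 0, 0, 0, 0)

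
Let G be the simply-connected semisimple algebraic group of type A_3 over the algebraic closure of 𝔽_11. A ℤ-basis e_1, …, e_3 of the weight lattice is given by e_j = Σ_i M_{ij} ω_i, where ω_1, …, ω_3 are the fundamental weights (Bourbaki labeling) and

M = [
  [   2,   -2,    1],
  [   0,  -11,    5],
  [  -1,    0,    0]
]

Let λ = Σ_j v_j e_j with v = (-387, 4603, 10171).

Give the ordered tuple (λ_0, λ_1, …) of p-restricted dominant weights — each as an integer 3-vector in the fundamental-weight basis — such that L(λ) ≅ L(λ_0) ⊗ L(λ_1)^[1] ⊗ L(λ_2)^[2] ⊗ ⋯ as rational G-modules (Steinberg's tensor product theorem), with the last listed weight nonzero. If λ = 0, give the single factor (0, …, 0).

((4, 2, 2), (6, 9, 2), (1, 1, 3))

ω-coordinates c = M·v, v = (-387, 4603, 10171):
  c_1 = 2*-387 + -2*4603 + 1*10171 = 191
  c_2 = 0*-387 + -11*4603 + 5*10171 = 222
  c_3 = -1*-387 + 0*4603 + 0*10171 = 387
Base-11 expansion of each c_i:
  c_1 = 191 = 4·11^0 + 6·11^1 + 1·11^2
  c_2 = 222 = 2·11^0 + 9·11^1 + 1·11^2
  c_3 = 387 = 2·11^0 + 2·11^1 + 3·11^2
Factor λ_0 = (4, 2, 2)
Factor λ_1 = (6, 9, 2)
Factor λ_2 = (1, 1, 3)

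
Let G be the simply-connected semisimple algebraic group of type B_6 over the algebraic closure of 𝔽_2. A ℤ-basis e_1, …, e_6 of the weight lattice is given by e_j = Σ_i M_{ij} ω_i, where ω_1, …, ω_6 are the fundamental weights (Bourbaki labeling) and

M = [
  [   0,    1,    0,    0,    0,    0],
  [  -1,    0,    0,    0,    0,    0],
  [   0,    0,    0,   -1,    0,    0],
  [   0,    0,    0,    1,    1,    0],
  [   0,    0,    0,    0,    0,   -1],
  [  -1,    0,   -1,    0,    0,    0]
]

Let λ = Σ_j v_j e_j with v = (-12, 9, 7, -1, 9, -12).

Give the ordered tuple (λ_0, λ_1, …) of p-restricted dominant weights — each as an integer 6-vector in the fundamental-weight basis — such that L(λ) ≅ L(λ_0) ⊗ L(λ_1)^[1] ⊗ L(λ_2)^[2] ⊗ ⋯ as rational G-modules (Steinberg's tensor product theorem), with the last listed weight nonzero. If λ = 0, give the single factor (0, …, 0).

((1, 0, 1, 0, 0, 1), (0, 0, 0, 0, 0, 0), (0, 1, 0, 0, 1, 1), (1, 1, 0, 1, 1, 0))

In the fundamental-weight basis, λ has coordinates c = M·v (v = (-12, 9, 7, -1, 9, -12)):
  c_1 = (0)·(-12) + 1·9 + 0·7 + (0)·(-1) + 0·9 + (0)·(-12) = 9
  c_2 = (-1)·(-12) + 0·9 + 0·7 + (0)·(-1) + 0·9 + (0)·(-12) = 12
  c_3 = (0)·(-12) + 0·9 + 0·7 + (-1)·(-1) + 0·9 + (0)·(-12) = 1
  c_4 = (0)·(-12) + 0·9 + 0·7 + (1)·(-1) + 1·9 + (0)·(-12) = 8
  c_5 = (0)·(-12) + 0·9 + 0·7 + (0)·(-1) + 0·9 + (-1)·(-12) = 12
  c_6 = (-1)·(-12) + 0·9 + (-1)·(7) + (0)·(-1) + 0·9 + (0)·(-12) = 5
Base-2 expansion of each c_i:
  c_1 = 9 = 1·2^0 + 0·2^1 + 0·2^2 + 1·2^3
  c_2 = 12 = 0·2^0 + 0·2^1 + 1·2^2 + 1·2^3
  c_3 = 1 = 1·2^0
  c_4 = 8 = 0·2^0 + 0·2^1 + 0·2^2 + 1·2^3
  c_5 = 12 = 0·2^0 + 0·2^1 + 1·2^2 + 1·2^3
  c_6 = 5 = 1·2^0 + 0·2^1 + 1·2^2
λ_0 = (1, 0, 1, 0, 0, 1)
λ_1 = (0, 0, 0, 0, 0, 0)
λ_2 = (0, 1, 0, 0, 1, 1)
λ_3 = (1, 1, 0, 1, 1, 0)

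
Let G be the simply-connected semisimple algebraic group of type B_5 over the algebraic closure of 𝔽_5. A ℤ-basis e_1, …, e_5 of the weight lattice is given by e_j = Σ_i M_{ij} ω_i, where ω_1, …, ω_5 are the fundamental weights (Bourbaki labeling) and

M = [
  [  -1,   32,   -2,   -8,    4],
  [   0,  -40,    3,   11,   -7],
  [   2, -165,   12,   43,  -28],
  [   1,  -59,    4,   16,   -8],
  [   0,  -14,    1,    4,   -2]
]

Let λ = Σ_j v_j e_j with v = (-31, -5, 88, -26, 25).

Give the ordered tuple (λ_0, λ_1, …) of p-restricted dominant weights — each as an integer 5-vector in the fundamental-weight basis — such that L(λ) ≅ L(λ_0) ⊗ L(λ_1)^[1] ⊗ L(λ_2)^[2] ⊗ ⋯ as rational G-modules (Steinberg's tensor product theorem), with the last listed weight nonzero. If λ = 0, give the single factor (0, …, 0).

Compute c_i = Σ_j M_{ij} v_j with v = (-31, -5, 88, -26, 25):
  c_1 = (-1)·(-31) + (32)·(-5) + (-2)·(88) + (-8)·(-26) + 4·25 = 3
  c_2 = (0)·(-31) + (-40)·(-5) + 3·88 + (11)·(-26) + (-7)·(25) = 3
  c_3 = (2)·(-31) + (-165)·(-5) + 12·88 + (43)·(-26) + (-28)·(25) = 1
  c_4 = (1)·(-31) + (-59)·(-5) + 4·88 + (16)·(-26) + (-8)·(25) = 0
  c_5 = (0)·(-31) + (-14)·(-5) + 1·88 + (4)·(-26) + (-2)·(25) = 4
Base-5 expansion of each c_i:
  c_1 = 3 = 3·5^0
  c_2 = 3 = 3·5^0
  c_3 = 1 = 1·5^0
  c_4 = 0
  c_5 = 4 = 4·5^0
λ_0 = (3, 3, 1, 0, 4)

((3, 3, 1, 0, 4),)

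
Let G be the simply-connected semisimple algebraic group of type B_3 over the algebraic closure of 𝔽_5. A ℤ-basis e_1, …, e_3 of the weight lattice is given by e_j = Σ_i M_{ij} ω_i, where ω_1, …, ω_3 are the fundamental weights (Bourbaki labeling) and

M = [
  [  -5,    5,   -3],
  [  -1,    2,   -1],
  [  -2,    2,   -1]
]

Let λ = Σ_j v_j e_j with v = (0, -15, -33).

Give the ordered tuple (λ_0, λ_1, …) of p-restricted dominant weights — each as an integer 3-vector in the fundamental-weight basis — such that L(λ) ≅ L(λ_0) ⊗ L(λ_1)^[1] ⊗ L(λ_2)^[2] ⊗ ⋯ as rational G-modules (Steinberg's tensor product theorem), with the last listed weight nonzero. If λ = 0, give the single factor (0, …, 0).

((4, 3, 3), (4, 0, 0))

Change of basis e → ω: c = M·v where v = (0, -15, -33):
  c_1 = (-5)·(0) + (5)·(-15) + (-3)·(-33) = 24
  c_2 = (-1)·(0) + (2)·(-15) + (-1)·(-33) = 3
  c_3 = (-2)·(0) + (2)·(-15) + (-1)·(-33) = 3
Base-5 expansion of each c_i:
  c_1 = 24 = 4·5^0 + 4·5^1
  c_2 = 3 = 3·5^0
  c_3 = 3 = 3·5^0
Factor λ_0 = (4, 3, 3)
Factor λ_1 = (4, 0, 0)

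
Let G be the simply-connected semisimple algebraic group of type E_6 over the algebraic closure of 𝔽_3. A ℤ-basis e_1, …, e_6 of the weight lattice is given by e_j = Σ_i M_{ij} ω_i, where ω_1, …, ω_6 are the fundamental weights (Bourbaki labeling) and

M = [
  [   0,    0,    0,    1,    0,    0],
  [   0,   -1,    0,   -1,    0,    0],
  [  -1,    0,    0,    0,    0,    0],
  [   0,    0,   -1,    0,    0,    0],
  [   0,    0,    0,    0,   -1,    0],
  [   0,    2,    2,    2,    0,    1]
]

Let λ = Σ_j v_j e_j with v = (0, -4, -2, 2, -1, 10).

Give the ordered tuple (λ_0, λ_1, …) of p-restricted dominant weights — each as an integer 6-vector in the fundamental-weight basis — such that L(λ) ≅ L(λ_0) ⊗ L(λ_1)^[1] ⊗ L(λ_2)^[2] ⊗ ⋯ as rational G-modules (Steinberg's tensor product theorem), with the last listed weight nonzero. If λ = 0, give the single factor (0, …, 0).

Compute c_i = Σ_j M_{ij} v_j with v = (0, -4, -2, 2, -1, 10):
  c_1 = 0·0 + (0)·(-4) + (0)·(-2) + 1·2 + (0)·(-1) + 0·10 = 2
  c_2 = 0·0 + (-1)·(-4) + (0)·(-2) + (-1)·(2) + (0)·(-1) + 0·10 = 2
  c_3 = (-1)·(0) + (0)·(-4) + (0)·(-2) + 0·2 + (0)·(-1) + 0·10 = 0
  c_4 = 0·0 + (0)·(-4) + (-1)·(-2) + 0·2 + (0)·(-1) + 0·10 = 2
  c_5 = 0·0 + (0)·(-4) + (0)·(-2) + 0·2 + (-1)·(-1) + 0·10 = 1
  c_6 = 0·0 + (2)·(-4) + (2)·(-2) + 2·2 + (0)·(-1) + 1·10 = 2
p = 3; digits c_i = Σ_j d_{ij}·3^j, 0 ≤ d_{ij} < 3:
  c_1 = 2 = 2·3^0
  c_2 = 2 = 2·3^0
  c_3 = 0
  c_4 = 2 = 2·3^0
  c_5 = 1 = 1·3^0
  c_6 = 2 = 2·3^0
p-restricted factor λ_0 = (2, 2, 0, 2, 1, 2)

((2, 2, 0, 2, 1, 2),)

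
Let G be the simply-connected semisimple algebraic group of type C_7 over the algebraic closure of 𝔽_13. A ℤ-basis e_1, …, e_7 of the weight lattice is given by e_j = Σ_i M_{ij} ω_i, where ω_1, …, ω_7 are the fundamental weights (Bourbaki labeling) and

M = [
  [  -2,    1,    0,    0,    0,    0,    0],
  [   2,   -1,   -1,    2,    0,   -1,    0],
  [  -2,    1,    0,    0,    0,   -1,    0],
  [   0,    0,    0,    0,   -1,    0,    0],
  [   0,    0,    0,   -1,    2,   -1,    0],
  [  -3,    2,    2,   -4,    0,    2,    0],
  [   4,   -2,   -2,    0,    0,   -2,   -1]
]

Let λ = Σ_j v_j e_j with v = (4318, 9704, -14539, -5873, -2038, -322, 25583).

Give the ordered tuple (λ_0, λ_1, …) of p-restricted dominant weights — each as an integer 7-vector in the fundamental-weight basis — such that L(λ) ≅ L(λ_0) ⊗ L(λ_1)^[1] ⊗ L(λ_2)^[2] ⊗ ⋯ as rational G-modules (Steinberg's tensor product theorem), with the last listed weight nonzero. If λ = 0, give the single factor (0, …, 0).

Compute c_i = Σ_j M_{ij} v_j with v = (4318, 9704, -14539, -5873, -2038, -322, 25583):
  c_1 = (-2)·(4318) + (1)·(9704) + (0)·(-14539) + (0)·(-5873) + (0)·(-2038) + (0)·(-322) + (0)·(25583) = 1068
  c_2 = (2)·(4318) + (-1)·(9704) + (-1)·(-14539) + (2)·(-5873) + (0)·(-2038) + (-1)·(-322) + (0)·(25583) = 2047
  c_3 = (-2)·(4318) + (1)·(9704) + (0)·(-14539) + (0)·(-5873) + (0)·(-2038) + (-1)·(-322) + (0)·(25583) = 1390
  c_4 = (0)·(4318) + (0)·(9704) + (0)·(-14539) + (0)·(-5873) + (-1)·(-2038) + (0)·(-322) + (0)·(25583) = 2038
  c_5 = (0)·(4318) + (0)·(9704) + (0)·(-14539) + (-1)·(-5873) + (2)·(-2038) + (-1)·(-322) + (0)·(25583) = 2119
  c_6 = (-3)·(4318) + (2)·(9704) + (2)·(-14539) + (-4)·(-5873) + (0)·(-2038) + (2)·(-322) + (0)·(25583) = 224
  c_7 = (4)·(4318) + (-2)·(9704) + (-2)·(-14539) + (0)·(-5873) + (0)·(-2038) + (-2)·(-322) + (-1)·(25583) = 2003
p = 13; digits c_i = Σ_j d_{ij}·13^j, 0 ≤ d_{ij} < 13:
  c_1 = 1068 = 2·13^0 + 4·13^1 + 6·13^2
  c_2 = 2047 = 6·13^0 + 1·13^1 + 12·13^2
  c_3 = 1390 = 12·13^0 + 2·13^1 + 8·13^2
  c_4 = 2038 = 10·13^0 + 0·13^1 + 12·13^2
  c_5 = 2119 = 0·13^0 + 7·13^1 + 12·13^2
  c_6 = 224 = 3·13^0 + 4·13^1 + 1·13^2
  c_7 = 2003 = 1·13^0 + 11·13^1 + 11·13^2
Factor λ_0 = (2, 6, 12, 10, 0, 3, 1)
Factor λ_1 = (4, 1, 2, 0, 7, 4, 11)
Factor λ_2 = (6, 12, 8, 12, 12, 1, 11)

((2, 6, 12, 10, 0, 3, 1), (4, 1, 2, 0, 7, 4, 11), (6, 12, 8, 12, 12, 1, 11))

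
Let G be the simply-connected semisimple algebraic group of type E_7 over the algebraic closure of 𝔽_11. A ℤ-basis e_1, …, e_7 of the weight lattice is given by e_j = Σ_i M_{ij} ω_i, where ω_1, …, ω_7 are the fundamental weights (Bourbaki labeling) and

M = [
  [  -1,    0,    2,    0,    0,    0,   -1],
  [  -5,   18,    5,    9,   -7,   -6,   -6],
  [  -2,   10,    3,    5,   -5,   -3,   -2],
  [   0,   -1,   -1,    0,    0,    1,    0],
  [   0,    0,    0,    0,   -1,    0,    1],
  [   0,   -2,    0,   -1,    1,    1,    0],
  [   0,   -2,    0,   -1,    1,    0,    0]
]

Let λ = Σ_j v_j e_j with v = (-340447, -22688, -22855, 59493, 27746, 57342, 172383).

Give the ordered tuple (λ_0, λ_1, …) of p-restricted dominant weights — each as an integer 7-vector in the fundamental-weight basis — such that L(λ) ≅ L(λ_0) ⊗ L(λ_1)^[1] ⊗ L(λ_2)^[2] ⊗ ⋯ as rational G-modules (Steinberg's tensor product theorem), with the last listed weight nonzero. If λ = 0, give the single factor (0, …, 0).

Compute c_i = Σ_j M_{ij} v_j with v = (-340447, -22688, -22855, 59493, 27746, 57342, 172383):
  c_1 = (-1)·(-340447) + (0)·(-22688) + (2)·(-22855) + 0·59493 + 0·27746 + 0·57342 + (-1)·(172383) = 122354
  c_2 = (-5)·(-340447) + (18)·(-22688) + (5)·(-22855) + 9·59493 + (-7)·(27746) + (-6)·(57342) + (-6)·(172383) = 142441
  c_3 = (-2)·(-340447) + (10)·(-22688) + (3)·(-22855) + 5·59493 + (-5)·(27746) + (-3)·(57342) + (-2)·(172383) = 27392
  c_4 = (0)·(-340447) + (-1)·(-22688) + (-1)·(-22855) + 0·59493 + 0·27746 + 1·57342 + 0·172383 = 102885
  c_5 = (0)·(-340447) + (0)·(-22688) + (0)·(-22855) + 0·59493 + (-1)·(27746) + 0·57342 + 1·172383 = 144637
  c_6 = (0)·(-340447) + (-2)·(-22688) + (0)·(-22855) + (-1)·(59493) + 1·27746 + 1·57342 + 0·172383 = 70971
  c_7 = (0)·(-340447) + (-2)·(-22688) + (0)·(-22855) + (-1)·(59493) + 1·27746 + 0·57342 + 0·172383 = 13629
Base-11 expansion of each c_i:
  c_1 = 122354 = 1·11^0 + 2·11^1 + 10·11^2 + 3·11^3 + 8·11^4
  c_2 = 142441 = 2·11^0 + 2·11^1 + 0·11^2 + 8·11^3 + 9·11^4
  c_3 = 27392 = 2·11^0 + 4·11^1 + 6·11^2 + 9·11^3 + 1·11^4
  c_4 = 102885 = 2·11^0 + 3·11^1 + 3·11^2 + 0·11^3 + 7·11^4
  c_5 = 144637 = 9·11^0 + 3·11^1 + 7·11^2 + 9·11^3 + 9·11^4
  c_6 = 70971 = 10·11^0 + 5·11^1 + 3·11^2 + 9·11^3 + 4·11^4
  c_7 = 13629 = 0·11^0 + 7·11^1 + 2·11^2 + 10·11^3
Factor λ_0 = (1, 2, 2, 2, 9, 10, 0)
Factor λ_1 = (2, 2, 4, 3, 3, 5, 7)
Factor λ_2 = (10, 0, 6, 3, 7, 3, 2)
Factor λ_3 = (3, 8, 9, 0, 9, 9, 10)
Factor λ_4 = (8, 9, 1, 7, 9, 4, 0)

((1, 2, 2, 2, 9, 10, 0), (2, 2, 4, 3, 3, 5, 7), (10, 0, 6, 3, 7, 3, 2), (3, 8, 9, 0, 9, 9, 10), (8, 9, 1, 7, 9, 4, 0))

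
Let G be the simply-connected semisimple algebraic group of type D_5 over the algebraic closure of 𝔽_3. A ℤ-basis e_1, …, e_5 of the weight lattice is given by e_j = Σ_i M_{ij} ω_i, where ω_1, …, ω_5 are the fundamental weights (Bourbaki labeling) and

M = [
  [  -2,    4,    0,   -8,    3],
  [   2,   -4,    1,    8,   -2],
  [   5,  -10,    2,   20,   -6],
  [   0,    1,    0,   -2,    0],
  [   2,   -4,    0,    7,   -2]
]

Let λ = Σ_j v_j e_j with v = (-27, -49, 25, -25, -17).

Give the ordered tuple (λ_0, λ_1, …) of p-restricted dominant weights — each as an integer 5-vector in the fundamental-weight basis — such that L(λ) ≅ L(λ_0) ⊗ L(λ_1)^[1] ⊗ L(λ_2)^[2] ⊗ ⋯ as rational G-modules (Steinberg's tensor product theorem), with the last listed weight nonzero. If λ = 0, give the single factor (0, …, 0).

In the fundamental-weight basis, λ has coordinates c = M·v (v = (-27, -49, 25, -25, -17)):
  c_1 = (-2)·(-27) + (4)·(-49) + (0)·(25) + (-8)·(-25) + (3)·(-17) = 7
  c_2 = (2)·(-27) + (-4)·(-49) + (1)·(25) + (8)·(-25) + (-2)·(-17) = 1
  c_3 = (5)·(-27) + (-10)·(-49) + (2)·(25) + (20)·(-25) + (-6)·(-17) = 7
  c_4 = (0)·(-27) + (1)·(-49) + (0)·(25) + (-2)·(-25) + (0)·(-17) = 1
  c_5 = (2)·(-27) + (-4)·(-49) + (0)·(25) + (7)·(-25) + (-2)·(-17) = 1
p = 3; digits c_i = Σ_j d_{ij}·3^j, 0 ≤ d_{ij} < 3:
  c_1 = 7 = 1·3^0 + 2·3^1
  c_2 = 1 = 1·3^0
  c_3 = 7 = 1·3^0 + 2·3^1
  c_4 = 1 = 1·3^0
  c_5 = 1 = 1·3^0
p-restricted factor λ_0 = (1, 1, 1, 1, 1)
p-restricted factor λ_1 = (2, 0, 2, 0, 0)

((1, 1, 1, 1, 1), (2, 0, 2, 0, 0))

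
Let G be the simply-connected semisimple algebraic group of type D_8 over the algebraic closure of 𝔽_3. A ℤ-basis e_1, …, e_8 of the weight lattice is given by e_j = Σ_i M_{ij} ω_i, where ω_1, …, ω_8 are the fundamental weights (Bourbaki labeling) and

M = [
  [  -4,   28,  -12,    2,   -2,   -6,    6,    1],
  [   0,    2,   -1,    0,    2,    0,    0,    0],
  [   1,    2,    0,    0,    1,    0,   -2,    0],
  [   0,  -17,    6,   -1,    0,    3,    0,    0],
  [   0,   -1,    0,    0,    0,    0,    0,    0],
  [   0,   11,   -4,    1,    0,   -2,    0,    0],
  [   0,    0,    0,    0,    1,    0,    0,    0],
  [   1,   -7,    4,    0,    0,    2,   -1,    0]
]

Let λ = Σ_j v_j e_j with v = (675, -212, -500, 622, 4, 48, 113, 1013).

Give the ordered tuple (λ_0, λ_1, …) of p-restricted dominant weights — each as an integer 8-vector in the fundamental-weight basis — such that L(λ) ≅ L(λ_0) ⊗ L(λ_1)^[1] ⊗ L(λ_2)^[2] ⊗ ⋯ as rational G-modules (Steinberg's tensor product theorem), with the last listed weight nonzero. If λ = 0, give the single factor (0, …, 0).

Converting to the ω-basis (c_i = row i of M dotted with v = (675, -212, -500, 622, 4, 48, 113, 1013)):
  c_1 = -4*675 + 28*-212 + -12*-500 + 2*622 + -2*4 + -6*48 + 6*113 + 1*1013 = 3
  c_2 = 0*675 + 2*-212 + -1*-500 + 0*622 + 2*4 + 0*48 + 0*113 + 0*1013 = 84
  c_3 = 1*675 + 2*-212 + 0*-500 + 0*622 + 1*4 + 0*48 + -2*113 + 0*1013 = 29
  c_4 = 0*675 + -17*-212 + 6*-500 + -1*622 + 0*4 + 3*48 + 0*113 + 0*1013 = 126
  c_5 = 0*675 + -1*-212 + 0*-500 + 0*622 + 0*4 + 0*48 + 0*113 + 0*1013 = 212
  c_6 = 0*675 + 11*-212 + -4*-500 + 1*622 + 0*4 + -2*48 + 0*113 + 0*1013 = 194
  c_7 = 0*675 + 0*-212 + 0*-500 + 0*622 + 1*4 + 0*48 + 0*113 + 0*1013 = 4
  c_8 = 1*675 + -7*-212 + 4*-500 + 0*622 + 0*4 + 2*48 + -1*113 + 0*1013 = 142
Base-3 expansion of each c_i:
  c_1 = 3 = 0·3^0 + 1·3^1
  c_2 = 84 = 0·3^0 + 1·3^1 + 0·3^2 + 0·3^3 + 1·3^4
  c_3 = 29 = 2·3^0 + 0·3^1 + 0·3^2 + 1·3^3
  c_4 = 126 = 0·3^0 + 0·3^1 + 2·3^2 + 1·3^3 + 1·3^4
  c_5 = 212 = 2·3^0 + 1·3^1 + 2·3^2 + 1·3^3 + 2·3^4
  c_6 = 194 = 2·3^0 + 1·3^1 + 0·3^2 + 1·3^3 + 2·3^4
  c_7 = 4 = 1·3^0 + 1·3^1
  c_8 = 142 = 1·3^0 + 2·3^1 + 0·3^2 + 2·3^3 + 1·3^4
p-restricted factor λ_0 = (0, 0, 2, 0, 2, 2, 1, 1)
p-restricted factor λ_1 = (1, 1, 0, 0, 1, 1, 1, 2)
p-restricted factor λ_2 = (0, 0, 0, 2, 2, 0, 0, 0)
p-restricted factor λ_3 = (0, 0, 1, 1, 1, 1, 0, 2)
p-restricted factor λ_4 = (0, 1, 0, 1, 2, 2, 0, 1)

((0, 0, 2, 0, 2, 2, 1, 1), (1, 1, 0, 0, 1, 1, 1, 2), (0, 0, 0, 2, 2, 0, 0, 0), (0, 0, 1, 1, 1, 1, 0, 2), (0, 1, 0, 1, 2, 2, 0, 1))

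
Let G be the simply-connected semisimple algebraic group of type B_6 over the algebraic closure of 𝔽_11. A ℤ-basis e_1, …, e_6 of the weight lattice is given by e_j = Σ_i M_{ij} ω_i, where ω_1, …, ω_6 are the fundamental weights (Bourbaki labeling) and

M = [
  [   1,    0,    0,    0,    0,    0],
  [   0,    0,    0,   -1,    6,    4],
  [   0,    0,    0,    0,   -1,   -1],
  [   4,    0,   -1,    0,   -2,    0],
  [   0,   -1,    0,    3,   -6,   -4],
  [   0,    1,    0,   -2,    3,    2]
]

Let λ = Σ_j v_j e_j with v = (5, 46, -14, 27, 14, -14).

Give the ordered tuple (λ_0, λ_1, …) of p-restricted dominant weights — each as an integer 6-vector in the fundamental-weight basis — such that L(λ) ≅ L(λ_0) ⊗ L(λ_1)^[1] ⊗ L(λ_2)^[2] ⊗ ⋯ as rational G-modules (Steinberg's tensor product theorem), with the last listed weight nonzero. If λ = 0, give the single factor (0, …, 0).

In the fundamental-weight basis, λ has coordinates c = M·v (v = (5, 46, -14, 27, 14, -14)):
  c_1 = 1*5 + 0*46 + 0*-14 + 0*27 + 0*14 + 0*-14 = 5
  c_2 = 0*5 + 0*46 + 0*-14 + -1*27 + 6*14 + 4*-14 = 1
  c_3 = 0*5 + 0*46 + 0*-14 + 0*27 + -1*14 + -1*-14 = 0
  c_4 = 4*5 + 0*46 + -1*-14 + 0*27 + -2*14 + 0*-14 = 6
  c_5 = 0*5 + -1*46 + 0*-14 + 3*27 + -6*14 + -4*-14 = 7
  c_6 = 0*5 + 1*46 + 0*-14 + -2*27 + 3*14 + 2*-14 = 6
Expand coordinatewise in base 11:
  c_1 = 5 = 5·11^0
  c_2 = 1 = 1·11^0
  c_3 = 0
  c_4 = 6 = 6·11^0
  c_5 = 7 = 7·11^0
  c_6 = 6 = 6·11^0
λ_0 = (5, 1, 0, 6, 7, 6)

((5, 1, 0, 6, 7, 6),)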